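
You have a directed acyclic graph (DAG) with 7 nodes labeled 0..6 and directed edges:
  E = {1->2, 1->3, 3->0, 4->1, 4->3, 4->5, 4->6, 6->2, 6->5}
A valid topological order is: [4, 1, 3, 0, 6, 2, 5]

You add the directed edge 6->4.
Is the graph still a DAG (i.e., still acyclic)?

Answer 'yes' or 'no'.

Answer: no

Derivation:
Given toposort: [4, 1, 3, 0, 6, 2, 5]
Position of 6: index 4; position of 4: index 0
New edge 6->4: backward (u after v in old order)
Backward edge: old toposort is now invalid. Check if this creates a cycle.
Does 4 already reach 6? Reachable from 4: [0, 1, 2, 3, 4, 5, 6]. YES -> cycle!
Still a DAG? no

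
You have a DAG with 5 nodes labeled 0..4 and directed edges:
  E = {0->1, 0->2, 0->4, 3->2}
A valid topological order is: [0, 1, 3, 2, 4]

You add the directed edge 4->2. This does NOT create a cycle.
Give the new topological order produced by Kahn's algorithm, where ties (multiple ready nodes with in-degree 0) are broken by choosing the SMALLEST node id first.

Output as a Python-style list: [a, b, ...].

Answer: [0, 1, 3, 4, 2]

Derivation:
Old toposort: [0, 1, 3, 2, 4]
Added edge: 4->2
Position of 4 (4) > position of 2 (3). Must reorder: 4 must now come before 2.
Run Kahn's algorithm (break ties by smallest node id):
  initial in-degrees: [0, 1, 3, 0, 1]
  ready (indeg=0): [0, 3]
  pop 0: indeg[1]->0; indeg[2]->2; indeg[4]->0 | ready=[1, 3, 4] | order so far=[0]
  pop 1: no out-edges | ready=[3, 4] | order so far=[0, 1]
  pop 3: indeg[2]->1 | ready=[4] | order so far=[0, 1, 3]
  pop 4: indeg[2]->0 | ready=[2] | order so far=[0, 1, 3, 4]
  pop 2: no out-edges | ready=[] | order so far=[0, 1, 3, 4, 2]
  Result: [0, 1, 3, 4, 2]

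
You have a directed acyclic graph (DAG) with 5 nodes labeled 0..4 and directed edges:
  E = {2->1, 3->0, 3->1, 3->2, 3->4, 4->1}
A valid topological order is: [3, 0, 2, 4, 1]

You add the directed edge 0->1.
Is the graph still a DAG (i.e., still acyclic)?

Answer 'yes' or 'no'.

Answer: yes

Derivation:
Given toposort: [3, 0, 2, 4, 1]
Position of 0: index 1; position of 1: index 4
New edge 0->1: forward
Forward edge: respects the existing order. Still a DAG, same toposort still valid.
Still a DAG? yes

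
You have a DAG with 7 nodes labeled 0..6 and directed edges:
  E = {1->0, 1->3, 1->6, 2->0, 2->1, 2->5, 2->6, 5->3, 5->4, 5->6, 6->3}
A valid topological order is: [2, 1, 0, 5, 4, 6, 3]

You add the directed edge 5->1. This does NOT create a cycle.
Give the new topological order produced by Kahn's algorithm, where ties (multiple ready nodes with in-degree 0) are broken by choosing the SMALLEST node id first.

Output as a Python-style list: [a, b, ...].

Old toposort: [2, 1, 0, 5, 4, 6, 3]
Added edge: 5->1
Position of 5 (3) > position of 1 (1). Must reorder: 5 must now come before 1.
Run Kahn's algorithm (break ties by smallest node id):
  initial in-degrees: [2, 2, 0, 3, 1, 1, 3]
  ready (indeg=0): [2]
  pop 2: indeg[0]->1; indeg[1]->1; indeg[5]->0; indeg[6]->2 | ready=[5] | order so far=[2]
  pop 5: indeg[1]->0; indeg[3]->2; indeg[4]->0; indeg[6]->1 | ready=[1, 4] | order so far=[2, 5]
  pop 1: indeg[0]->0; indeg[3]->1; indeg[6]->0 | ready=[0, 4, 6] | order so far=[2, 5, 1]
  pop 0: no out-edges | ready=[4, 6] | order so far=[2, 5, 1, 0]
  pop 4: no out-edges | ready=[6] | order so far=[2, 5, 1, 0, 4]
  pop 6: indeg[3]->0 | ready=[3] | order so far=[2, 5, 1, 0, 4, 6]
  pop 3: no out-edges | ready=[] | order so far=[2, 5, 1, 0, 4, 6, 3]
  Result: [2, 5, 1, 0, 4, 6, 3]

Answer: [2, 5, 1, 0, 4, 6, 3]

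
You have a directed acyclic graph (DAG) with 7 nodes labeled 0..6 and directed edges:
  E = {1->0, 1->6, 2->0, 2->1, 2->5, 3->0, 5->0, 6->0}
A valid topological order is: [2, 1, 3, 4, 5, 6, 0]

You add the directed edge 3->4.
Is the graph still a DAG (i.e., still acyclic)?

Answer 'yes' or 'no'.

Given toposort: [2, 1, 3, 4, 5, 6, 0]
Position of 3: index 2; position of 4: index 3
New edge 3->4: forward
Forward edge: respects the existing order. Still a DAG, same toposort still valid.
Still a DAG? yes

Answer: yes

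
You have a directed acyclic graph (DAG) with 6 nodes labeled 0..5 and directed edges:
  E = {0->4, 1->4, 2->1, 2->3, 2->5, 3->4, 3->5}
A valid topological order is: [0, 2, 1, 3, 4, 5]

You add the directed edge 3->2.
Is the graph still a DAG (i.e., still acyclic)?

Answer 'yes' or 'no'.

Given toposort: [0, 2, 1, 3, 4, 5]
Position of 3: index 3; position of 2: index 1
New edge 3->2: backward (u after v in old order)
Backward edge: old toposort is now invalid. Check if this creates a cycle.
Does 2 already reach 3? Reachable from 2: [1, 2, 3, 4, 5]. YES -> cycle!
Still a DAG? no

Answer: no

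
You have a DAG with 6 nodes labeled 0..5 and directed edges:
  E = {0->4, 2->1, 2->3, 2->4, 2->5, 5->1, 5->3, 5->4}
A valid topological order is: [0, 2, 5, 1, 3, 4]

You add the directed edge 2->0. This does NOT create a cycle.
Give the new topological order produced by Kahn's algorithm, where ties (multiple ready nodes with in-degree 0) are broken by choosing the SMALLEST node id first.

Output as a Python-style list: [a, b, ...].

Answer: [2, 0, 5, 1, 3, 4]

Derivation:
Old toposort: [0, 2, 5, 1, 3, 4]
Added edge: 2->0
Position of 2 (1) > position of 0 (0). Must reorder: 2 must now come before 0.
Run Kahn's algorithm (break ties by smallest node id):
  initial in-degrees: [1, 2, 0, 2, 3, 1]
  ready (indeg=0): [2]
  pop 2: indeg[0]->0; indeg[1]->1; indeg[3]->1; indeg[4]->2; indeg[5]->0 | ready=[0, 5] | order so far=[2]
  pop 0: indeg[4]->1 | ready=[5] | order so far=[2, 0]
  pop 5: indeg[1]->0; indeg[3]->0; indeg[4]->0 | ready=[1, 3, 4] | order so far=[2, 0, 5]
  pop 1: no out-edges | ready=[3, 4] | order so far=[2, 0, 5, 1]
  pop 3: no out-edges | ready=[4] | order so far=[2, 0, 5, 1, 3]
  pop 4: no out-edges | ready=[] | order so far=[2, 0, 5, 1, 3, 4]
  Result: [2, 0, 5, 1, 3, 4]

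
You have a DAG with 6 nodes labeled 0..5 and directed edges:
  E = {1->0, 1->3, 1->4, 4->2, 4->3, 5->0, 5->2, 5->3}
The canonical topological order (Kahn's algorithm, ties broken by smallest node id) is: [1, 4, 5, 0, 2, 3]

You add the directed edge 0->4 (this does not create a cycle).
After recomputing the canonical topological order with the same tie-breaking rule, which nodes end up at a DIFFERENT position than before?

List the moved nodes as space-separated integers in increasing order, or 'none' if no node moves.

Old toposort: [1, 4, 5, 0, 2, 3]
Added edge 0->4
Recompute Kahn (smallest-id tiebreak):
  initial in-degrees: [2, 0, 2, 3, 2, 0]
  ready (indeg=0): [1, 5]
  pop 1: indeg[0]->1; indeg[3]->2; indeg[4]->1 | ready=[5] | order so far=[1]
  pop 5: indeg[0]->0; indeg[2]->1; indeg[3]->1 | ready=[0] | order so far=[1, 5]
  pop 0: indeg[4]->0 | ready=[4] | order so far=[1, 5, 0]
  pop 4: indeg[2]->0; indeg[3]->0 | ready=[2, 3] | order so far=[1, 5, 0, 4]
  pop 2: no out-edges | ready=[3] | order so far=[1, 5, 0, 4, 2]
  pop 3: no out-edges | ready=[] | order so far=[1, 5, 0, 4, 2, 3]
New canonical toposort: [1, 5, 0, 4, 2, 3]
Compare positions:
  Node 0: index 3 -> 2 (moved)
  Node 1: index 0 -> 0 (same)
  Node 2: index 4 -> 4 (same)
  Node 3: index 5 -> 5 (same)
  Node 4: index 1 -> 3 (moved)
  Node 5: index 2 -> 1 (moved)
Nodes that changed position: 0 4 5

Answer: 0 4 5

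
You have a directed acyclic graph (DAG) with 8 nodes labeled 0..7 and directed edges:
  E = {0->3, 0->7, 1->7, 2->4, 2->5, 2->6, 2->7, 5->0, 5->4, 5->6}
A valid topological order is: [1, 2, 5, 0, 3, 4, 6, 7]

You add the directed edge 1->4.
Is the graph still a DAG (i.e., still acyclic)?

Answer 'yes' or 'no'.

Answer: yes

Derivation:
Given toposort: [1, 2, 5, 0, 3, 4, 6, 7]
Position of 1: index 0; position of 4: index 5
New edge 1->4: forward
Forward edge: respects the existing order. Still a DAG, same toposort still valid.
Still a DAG? yes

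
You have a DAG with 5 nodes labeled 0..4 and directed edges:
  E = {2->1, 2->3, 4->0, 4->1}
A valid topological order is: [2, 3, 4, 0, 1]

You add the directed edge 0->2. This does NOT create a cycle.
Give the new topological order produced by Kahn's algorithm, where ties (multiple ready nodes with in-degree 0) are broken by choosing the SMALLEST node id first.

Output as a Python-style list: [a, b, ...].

Old toposort: [2, 3, 4, 0, 1]
Added edge: 0->2
Position of 0 (3) > position of 2 (0). Must reorder: 0 must now come before 2.
Run Kahn's algorithm (break ties by smallest node id):
  initial in-degrees: [1, 2, 1, 1, 0]
  ready (indeg=0): [4]
  pop 4: indeg[0]->0; indeg[1]->1 | ready=[0] | order so far=[4]
  pop 0: indeg[2]->0 | ready=[2] | order so far=[4, 0]
  pop 2: indeg[1]->0; indeg[3]->0 | ready=[1, 3] | order so far=[4, 0, 2]
  pop 1: no out-edges | ready=[3] | order so far=[4, 0, 2, 1]
  pop 3: no out-edges | ready=[] | order so far=[4, 0, 2, 1, 3]
  Result: [4, 0, 2, 1, 3]

Answer: [4, 0, 2, 1, 3]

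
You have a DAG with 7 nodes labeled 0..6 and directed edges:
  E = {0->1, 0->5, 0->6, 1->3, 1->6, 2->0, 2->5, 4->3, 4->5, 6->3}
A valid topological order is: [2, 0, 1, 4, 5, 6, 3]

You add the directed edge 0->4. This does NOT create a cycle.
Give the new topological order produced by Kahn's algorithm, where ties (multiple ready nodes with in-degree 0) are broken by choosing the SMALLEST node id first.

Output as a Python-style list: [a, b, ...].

Old toposort: [2, 0, 1, 4, 5, 6, 3]
Added edge: 0->4
Position of 0 (1) < position of 4 (3). Old order still valid.
Run Kahn's algorithm (break ties by smallest node id):
  initial in-degrees: [1, 1, 0, 3, 1, 3, 2]
  ready (indeg=0): [2]
  pop 2: indeg[0]->0; indeg[5]->2 | ready=[0] | order so far=[2]
  pop 0: indeg[1]->0; indeg[4]->0; indeg[5]->1; indeg[6]->1 | ready=[1, 4] | order so far=[2, 0]
  pop 1: indeg[3]->2; indeg[6]->0 | ready=[4, 6] | order so far=[2, 0, 1]
  pop 4: indeg[3]->1; indeg[5]->0 | ready=[5, 6] | order so far=[2, 0, 1, 4]
  pop 5: no out-edges | ready=[6] | order so far=[2, 0, 1, 4, 5]
  pop 6: indeg[3]->0 | ready=[3] | order so far=[2, 0, 1, 4, 5, 6]
  pop 3: no out-edges | ready=[] | order so far=[2, 0, 1, 4, 5, 6, 3]
  Result: [2, 0, 1, 4, 5, 6, 3]

Answer: [2, 0, 1, 4, 5, 6, 3]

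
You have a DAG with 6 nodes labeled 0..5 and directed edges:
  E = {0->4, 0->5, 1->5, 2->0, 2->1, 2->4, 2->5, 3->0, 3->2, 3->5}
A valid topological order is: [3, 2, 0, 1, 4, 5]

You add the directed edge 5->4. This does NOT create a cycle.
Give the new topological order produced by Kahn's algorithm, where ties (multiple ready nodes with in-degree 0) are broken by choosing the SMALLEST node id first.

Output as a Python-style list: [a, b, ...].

Answer: [3, 2, 0, 1, 5, 4]

Derivation:
Old toposort: [3, 2, 0, 1, 4, 5]
Added edge: 5->4
Position of 5 (5) > position of 4 (4). Must reorder: 5 must now come before 4.
Run Kahn's algorithm (break ties by smallest node id):
  initial in-degrees: [2, 1, 1, 0, 3, 4]
  ready (indeg=0): [3]
  pop 3: indeg[0]->1; indeg[2]->0; indeg[5]->3 | ready=[2] | order so far=[3]
  pop 2: indeg[0]->0; indeg[1]->0; indeg[4]->2; indeg[5]->2 | ready=[0, 1] | order so far=[3, 2]
  pop 0: indeg[4]->1; indeg[5]->1 | ready=[1] | order so far=[3, 2, 0]
  pop 1: indeg[5]->0 | ready=[5] | order so far=[3, 2, 0, 1]
  pop 5: indeg[4]->0 | ready=[4] | order so far=[3, 2, 0, 1, 5]
  pop 4: no out-edges | ready=[] | order so far=[3, 2, 0, 1, 5, 4]
  Result: [3, 2, 0, 1, 5, 4]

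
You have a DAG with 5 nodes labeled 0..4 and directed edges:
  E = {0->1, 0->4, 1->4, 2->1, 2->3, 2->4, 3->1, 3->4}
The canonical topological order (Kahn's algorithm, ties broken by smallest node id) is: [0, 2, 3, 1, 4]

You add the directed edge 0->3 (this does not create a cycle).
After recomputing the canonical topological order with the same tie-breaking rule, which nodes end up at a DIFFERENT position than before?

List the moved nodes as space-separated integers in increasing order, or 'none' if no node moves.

Answer: none

Derivation:
Old toposort: [0, 2, 3, 1, 4]
Added edge 0->3
Recompute Kahn (smallest-id tiebreak):
  initial in-degrees: [0, 3, 0, 2, 4]
  ready (indeg=0): [0, 2]
  pop 0: indeg[1]->2; indeg[3]->1; indeg[4]->3 | ready=[2] | order so far=[0]
  pop 2: indeg[1]->1; indeg[3]->0; indeg[4]->2 | ready=[3] | order so far=[0, 2]
  pop 3: indeg[1]->0; indeg[4]->1 | ready=[1] | order so far=[0, 2, 3]
  pop 1: indeg[4]->0 | ready=[4] | order so far=[0, 2, 3, 1]
  pop 4: no out-edges | ready=[] | order so far=[0, 2, 3, 1, 4]
New canonical toposort: [0, 2, 3, 1, 4]
Compare positions:
  Node 0: index 0 -> 0 (same)
  Node 1: index 3 -> 3 (same)
  Node 2: index 1 -> 1 (same)
  Node 3: index 2 -> 2 (same)
  Node 4: index 4 -> 4 (same)
Nodes that changed position: none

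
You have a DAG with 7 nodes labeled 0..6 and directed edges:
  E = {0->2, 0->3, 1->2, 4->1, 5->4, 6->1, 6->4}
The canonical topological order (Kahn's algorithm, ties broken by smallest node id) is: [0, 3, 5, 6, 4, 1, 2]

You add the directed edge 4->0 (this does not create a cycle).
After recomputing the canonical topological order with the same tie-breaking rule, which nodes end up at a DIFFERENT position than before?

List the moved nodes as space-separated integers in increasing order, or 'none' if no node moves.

Old toposort: [0, 3, 5, 6, 4, 1, 2]
Added edge 4->0
Recompute Kahn (smallest-id tiebreak):
  initial in-degrees: [1, 2, 2, 1, 2, 0, 0]
  ready (indeg=0): [5, 6]
  pop 5: indeg[4]->1 | ready=[6] | order so far=[5]
  pop 6: indeg[1]->1; indeg[4]->0 | ready=[4] | order so far=[5, 6]
  pop 4: indeg[0]->0; indeg[1]->0 | ready=[0, 1] | order so far=[5, 6, 4]
  pop 0: indeg[2]->1; indeg[3]->0 | ready=[1, 3] | order so far=[5, 6, 4, 0]
  pop 1: indeg[2]->0 | ready=[2, 3] | order so far=[5, 6, 4, 0, 1]
  pop 2: no out-edges | ready=[3] | order so far=[5, 6, 4, 0, 1, 2]
  pop 3: no out-edges | ready=[] | order so far=[5, 6, 4, 0, 1, 2, 3]
New canonical toposort: [5, 6, 4, 0, 1, 2, 3]
Compare positions:
  Node 0: index 0 -> 3 (moved)
  Node 1: index 5 -> 4 (moved)
  Node 2: index 6 -> 5 (moved)
  Node 3: index 1 -> 6 (moved)
  Node 4: index 4 -> 2 (moved)
  Node 5: index 2 -> 0 (moved)
  Node 6: index 3 -> 1 (moved)
Nodes that changed position: 0 1 2 3 4 5 6

Answer: 0 1 2 3 4 5 6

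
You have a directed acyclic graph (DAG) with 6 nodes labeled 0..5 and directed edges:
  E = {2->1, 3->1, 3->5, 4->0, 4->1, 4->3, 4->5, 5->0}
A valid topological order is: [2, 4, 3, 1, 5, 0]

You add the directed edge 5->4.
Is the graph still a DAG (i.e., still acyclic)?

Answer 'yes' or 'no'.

Answer: no

Derivation:
Given toposort: [2, 4, 3, 1, 5, 0]
Position of 5: index 4; position of 4: index 1
New edge 5->4: backward (u after v in old order)
Backward edge: old toposort is now invalid. Check if this creates a cycle.
Does 4 already reach 5? Reachable from 4: [0, 1, 3, 4, 5]. YES -> cycle!
Still a DAG? no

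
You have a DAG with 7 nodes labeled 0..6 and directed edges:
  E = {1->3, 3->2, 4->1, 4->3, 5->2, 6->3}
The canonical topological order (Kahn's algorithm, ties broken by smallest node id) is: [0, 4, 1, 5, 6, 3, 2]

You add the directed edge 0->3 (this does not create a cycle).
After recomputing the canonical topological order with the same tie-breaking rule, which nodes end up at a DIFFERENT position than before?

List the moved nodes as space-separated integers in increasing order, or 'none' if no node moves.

Answer: none

Derivation:
Old toposort: [0, 4, 1, 5, 6, 3, 2]
Added edge 0->3
Recompute Kahn (smallest-id tiebreak):
  initial in-degrees: [0, 1, 2, 4, 0, 0, 0]
  ready (indeg=0): [0, 4, 5, 6]
  pop 0: indeg[3]->3 | ready=[4, 5, 6] | order so far=[0]
  pop 4: indeg[1]->0; indeg[3]->2 | ready=[1, 5, 6] | order so far=[0, 4]
  pop 1: indeg[3]->1 | ready=[5, 6] | order so far=[0, 4, 1]
  pop 5: indeg[2]->1 | ready=[6] | order so far=[0, 4, 1, 5]
  pop 6: indeg[3]->0 | ready=[3] | order so far=[0, 4, 1, 5, 6]
  pop 3: indeg[2]->0 | ready=[2] | order so far=[0, 4, 1, 5, 6, 3]
  pop 2: no out-edges | ready=[] | order so far=[0, 4, 1, 5, 6, 3, 2]
New canonical toposort: [0, 4, 1, 5, 6, 3, 2]
Compare positions:
  Node 0: index 0 -> 0 (same)
  Node 1: index 2 -> 2 (same)
  Node 2: index 6 -> 6 (same)
  Node 3: index 5 -> 5 (same)
  Node 4: index 1 -> 1 (same)
  Node 5: index 3 -> 3 (same)
  Node 6: index 4 -> 4 (same)
Nodes that changed position: none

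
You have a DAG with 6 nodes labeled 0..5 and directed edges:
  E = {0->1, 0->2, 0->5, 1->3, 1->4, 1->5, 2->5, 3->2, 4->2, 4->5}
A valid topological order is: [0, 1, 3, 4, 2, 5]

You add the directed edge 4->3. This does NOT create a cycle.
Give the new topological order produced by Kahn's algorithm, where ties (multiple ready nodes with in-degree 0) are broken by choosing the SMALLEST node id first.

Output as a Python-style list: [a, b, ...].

Old toposort: [0, 1, 3, 4, 2, 5]
Added edge: 4->3
Position of 4 (3) > position of 3 (2). Must reorder: 4 must now come before 3.
Run Kahn's algorithm (break ties by smallest node id):
  initial in-degrees: [0, 1, 3, 2, 1, 4]
  ready (indeg=0): [0]
  pop 0: indeg[1]->0; indeg[2]->2; indeg[5]->3 | ready=[1] | order so far=[0]
  pop 1: indeg[3]->1; indeg[4]->0; indeg[5]->2 | ready=[4] | order so far=[0, 1]
  pop 4: indeg[2]->1; indeg[3]->0; indeg[5]->1 | ready=[3] | order so far=[0, 1, 4]
  pop 3: indeg[2]->0 | ready=[2] | order so far=[0, 1, 4, 3]
  pop 2: indeg[5]->0 | ready=[5] | order so far=[0, 1, 4, 3, 2]
  pop 5: no out-edges | ready=[] | order so far=[0, 1, 4, 3, 2, 5]
  Result: [0, 1, 4, 3, 2, 5]

Answer: [0, 1, 4, 3, 2, 5]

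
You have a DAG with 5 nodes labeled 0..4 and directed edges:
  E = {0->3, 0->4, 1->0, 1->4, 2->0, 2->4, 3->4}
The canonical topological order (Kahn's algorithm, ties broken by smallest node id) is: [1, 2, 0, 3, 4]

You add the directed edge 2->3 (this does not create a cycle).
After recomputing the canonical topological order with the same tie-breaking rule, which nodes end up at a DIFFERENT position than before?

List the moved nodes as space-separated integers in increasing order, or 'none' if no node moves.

Answer: none

Derivation:
Old toposort: [1, 2, 0, 3, 4]
Added edge 2->3
Recompute Kahn (smallest-id tiebreak):
  initial in-degrees: [2, 0, 0, 2, 4]
  ready (indeg=0): [1, 2]
  pop 1: indeg[0]->1; indeg[4]->3 | ready=[2] | order so far=[1]
  pop 2: indeg[0]->0; indeg[3]->1; indeg[4]->2 | ready=[0] | order so far=[1, 2]
  pop 0: indeg[3]->0; indeg[4]->1 | ready=[3] | order so far=[1, 2, 0]
  pop 3: indeg[4]->0 | ready=[4] | order so far=[1, 2, 0, 3]
  pop 4: no out-edges | ready=[] | order so far=[1, 2, 0, 3, 4]
New canonical toposort: [1, 2, 0, 3, 4]
Compare positions:
  Node 0: index 2 -> 2 (same)
  Node 1: index 0 -> 0 (same)
  Node 2: index 1 -> 1 (same)
  Node 3: index 3 -> 3 (same)
  Node 4: index 4 -> 4 (same)
Nodes that changed position: none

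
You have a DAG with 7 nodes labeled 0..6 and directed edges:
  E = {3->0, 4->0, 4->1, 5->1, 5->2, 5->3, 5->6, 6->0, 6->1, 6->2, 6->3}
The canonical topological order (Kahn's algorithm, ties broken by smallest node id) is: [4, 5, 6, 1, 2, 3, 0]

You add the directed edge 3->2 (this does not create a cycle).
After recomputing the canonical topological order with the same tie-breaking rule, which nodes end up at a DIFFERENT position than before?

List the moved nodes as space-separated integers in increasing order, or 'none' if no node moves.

Old toposort: [4, 5, 6, 1, 2, 3, 0]
Added edge 3->2
Recompute Kahn (smallest-id tiebreak):
  initial in-degrees: [3, 3, 3, 2, 0, 0, 1]
  ready (indeg=0): [4, 5]
  pop 4: indeg[0]->2; indeg[1]->2 | ready=[5] | order so far=[4]
  pop 5: indeg[1]->1; indeg[2]->2; indeg[3]->1; indeg[6]->0 | ready=[6] | order so far=[4, 5]
  pop 6: indeg[0]->1; indeg[1]->0; indeg[2]->1; indeg[3]->0 | ready=[1, 3] | order so far=[4, 5, 6]
  pop 1: no out-edges | ready=[3] | order so far=[4, 5, 6, 1]
  pop 3: indeg[0]->0; indeg[2]->0 | ready=[0, 2] | order so far=[4, 5, 6, 1, 3]
  pop 0: no out-edges | ready=[2] | order so far=[4, 5, 6, 1, 3, 0]
  pop 2: no out-edges | ready=[] | order so far=[4, 5, 6, 1, 3, 0, 2]
New canonical toposort: [4, 5, 6, 1, 3, 0, 2]
Compare positions:
  Node 0: index 6 -> 5 (moved)
  Node 1: index 3 -> 3 (same)
  Node 2: index 4 -> 6 (moved)
  Node 3: index 5 -> 4 (moved)
  Node 4: index 0 -> 0 (same)
  Node 5: index 1 -> 1 (same)
  Node 6: index 2 -> 2 (same)
Nodes that changed position: 0 2 3

Answer: 0 2 3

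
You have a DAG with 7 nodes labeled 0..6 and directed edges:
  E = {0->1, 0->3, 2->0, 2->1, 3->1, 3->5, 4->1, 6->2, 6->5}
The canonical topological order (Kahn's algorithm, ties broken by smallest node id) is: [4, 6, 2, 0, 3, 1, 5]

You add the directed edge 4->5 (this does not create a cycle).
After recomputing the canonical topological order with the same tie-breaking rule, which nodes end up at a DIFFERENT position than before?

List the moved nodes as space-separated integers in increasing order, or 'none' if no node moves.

Old toposort: [4, 6, 2, 0, 3, 1, 5]
Added edge 4->5
Recompute Kahn (smallest-id tiebreak):
  initial in-degrees: [1, 4, 1, 1, 0, 3, 0]
  ready (indeg=0): [4, 6]
  pop 4: indeg[1]->3; indeg[5]->2 | ready=[6] | order so far=[4]
  pop 6: indeg[2]->0; indeg[5]->1 | ready=[2] | order so far=[4, 6]
  pop 2: indeg[0]->0; indeg[1]->2 | ready=[0] | order so far=[4, 6, 2]
  pop 0: indeg[1]->1; indeg[3]->0 | ready=[3] | order so far=[4, 6, 2, 0]
  pop 3: indeg[1]->0; indeg[5]->0 | ready=[1, 5] | order so far=[4, 6, 2, 0, 3]
  pop 1: no out-edges | ready=[5] | order so far=[4, 6, 2, 0, 3, 1]
  pop 5: no out-edges | ready=[] | order so far=[4, 6, 2, 0, 3, 1, 5]
New canonical toposort: [4, 6, 2, 0, 3, 1, 5]
Compare positions:
  Node 0: index 3 -> 3 (same)
  Node 1: index 5 -> 5 (same)
  Node 2: index 2 -> 2 (same)
  Node 3: index 4 -> 4 (same)
  Node 4: index 0 -> 0 (same)
  Node 5: index 6 -> 6 (same)
  Node 6: index 1 -> 1 (same)
Nodes that changed position: none

Answer: none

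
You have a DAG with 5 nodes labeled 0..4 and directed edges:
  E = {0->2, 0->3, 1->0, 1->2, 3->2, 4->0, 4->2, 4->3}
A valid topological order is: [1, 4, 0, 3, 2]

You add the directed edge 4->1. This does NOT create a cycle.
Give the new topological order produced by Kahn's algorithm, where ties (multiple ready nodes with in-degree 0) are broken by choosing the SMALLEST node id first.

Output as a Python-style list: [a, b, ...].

Answer: [4, 1, 0, 3, 2]

Derivation:
Old toposort: [1, 4, 0, 3, 2]
Added edge: 4->1
Position of 4 (1) > position of 1 (0). Must reorder: 4 must now come before 1.
Run Kahn's algorithm (break ties by smallest node id):
  initial in-degrees: [2, 1, 4, 2, 0]
  ready (indeg=0): [4]
  pop 4: indeg[0]->1; indeg[1]->0; indeg[2]->3; indeg[3]->1 | ready=[1] | order so far=[4]
  pop 1: indeg[0]->0; indeg[2]->2 | ready=[0] | order so far=[4, 1]
  pop 0: indeg[2]->1; indeg[3]->0 | ready=[3] | order so far=[4, 1, 0]
  pop 3: indeg[2]->0 | ready=[2] | order so far=[4, 1, 0, 3]
  pop 2: no out-edges | ready=[] | order so far=[4, 1, 0, 3, 2]
  Result: [4, 1, 0, 3, 2]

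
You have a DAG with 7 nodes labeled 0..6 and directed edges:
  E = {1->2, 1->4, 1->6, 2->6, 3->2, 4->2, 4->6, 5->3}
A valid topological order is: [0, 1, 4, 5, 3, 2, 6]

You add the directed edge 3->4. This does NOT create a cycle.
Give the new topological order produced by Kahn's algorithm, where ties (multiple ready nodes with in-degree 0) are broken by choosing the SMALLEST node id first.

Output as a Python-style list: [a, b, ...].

Old toposort: [0, 1, 4, 5, 3, 2, 6]
Added edge: 3->4
Position of 3 (4) > position of 4 (2). Must reorder: 3 must now come before 4.
Run Kahn's algorithm (break ties by smallest node id):
  initial in-degrees: [0, 0, 3, 1, 2, 0, 3]
  ready (indeg=0): [0, 1, 5]
  pop 0: no out-edges | ready=[1, 5] | order so far=[0]
  pop 1: indeg[2]->2; indeg[4]->1; indeg[6]->2 | ready=[5] | order so far=[0, 1]
  pop 5: indeg[3]->0 | ready=[3] | order so far=[0, 1, 5]
  pop 3: indeg[2]->1; indeg[4]->0 | ready=[4] | order so far=[0, 1, 5, 3]
  pop 4: indeg[2]->0; indeg[6]->1 | ready=[2] | order so far=[0, 1, 5, 3, 4]
  pop 2: indeg[6]->0 | ready=[6] | order so far=[0, 1, 5, 3, 4, 2]
  pop 6: no out-edges | ready=[] | order so far=[0, 1, 5, 3, 4, 2, 6]
  Result: [0, 1, 5, 3, 4, 2, 6]

Answer: [0, 1, 5, 3, 4, 2, 6]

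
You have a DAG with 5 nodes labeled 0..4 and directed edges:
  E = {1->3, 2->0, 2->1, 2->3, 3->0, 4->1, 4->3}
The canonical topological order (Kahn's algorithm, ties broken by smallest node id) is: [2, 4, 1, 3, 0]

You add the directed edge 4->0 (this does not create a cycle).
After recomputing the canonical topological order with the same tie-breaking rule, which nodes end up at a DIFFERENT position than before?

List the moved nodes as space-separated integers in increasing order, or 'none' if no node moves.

Old toposort: [2, 4, 1, 3, 0]
Added edge 4->0
Recompute Kahn (smallest-id tiebreak):
  initial in-degrees: [3, 2, 0, 3, 0]
  ready (indeg=0): [2, 4]
  pop 2: indeg[0]->2; indeg[1]->1; indeg[3]->2 | ready=[4] | order so far=[2]
  pop 4: indeg[0]->1; indeg[1]->0; indeg[3]->1 | ready=[1] | order so far=[2, 4]
  pop 1: indeg[3]->0 | ready=[3] | order so far=[2, 4, 1]
  pop 3: indeg[0]->0 | ready=[0] | order so far=[2, 4, 1, 3]
  pop 0: no out-edges | ready=[] | order so far=[2, 4, 1, 3, 0]
New canonical toposort: [2, 4, 1, 3, 0]
Compare positions:
  Node 0: index 4 -> 4 (same)
  Node 1: index 2 -> 2 (same)
  Node 2: index 0 -> 0 (same)
  Node 3: index 3 -> 3 (same)
  Node 4: index 1 -> 1 (same)
Nodes that changed position: none

Answer: none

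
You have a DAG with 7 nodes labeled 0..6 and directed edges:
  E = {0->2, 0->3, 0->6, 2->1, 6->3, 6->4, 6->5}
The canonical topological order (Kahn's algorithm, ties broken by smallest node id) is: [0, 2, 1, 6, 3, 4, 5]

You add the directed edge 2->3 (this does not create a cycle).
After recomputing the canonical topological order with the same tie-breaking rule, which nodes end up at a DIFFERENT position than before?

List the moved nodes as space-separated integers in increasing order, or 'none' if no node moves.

Answer: none

Derivation:
Old toposort: [0, 2, 1, 6, 3, 4, 5]
Added edge 2->3
Recompute Kahn (smallest-id tiebreak):
  initial in-degrees: [0, 1, 1, 3, 1, 1, 1]
  ready (indeg=0): [0]
  pop 0: indeg[2]->0; indeg[3]->2; indeg[6]->0 | ready=[2, 6] | order so far=[0]
  pop 2: indeg[1]->0; indeg[3]->1 | ready=[1, 6] | order so far=[0, 2]
  pop 1: no out-edges | ready=[6] | order so far=[0, 2, 1]
  pop 6: indeg[3]->0; indeg[4]->0; indeg[5]->0 | ready=[3, 4, 5] | order so far=[0, 2, 1, 6]
  pop 3: no out-edges | ready=[4, 5] | order so far=[0, 2, 1, 6, 3]
  pop 4: no out-edges | ready=[5] | order so far=[0, 2, 1, 6, 3, 4]
  pop 5: no out-edges | ready=[] | order so far=[0, 2, 1, 6, 3, 4, 5]
New canonical toposort: [0, 2, 1, 6, 3, 4, 5]
Compare positions:
  Node 0: index 0 -> 0 (same)
  Node 1: index 2 -> 2 (same)
  Node 2: index 1 -> 1 (same)
  Node 3: index 4 -> 4 (same)
  Node 4: index 5 -> 5 (same)
  Node 5: index 6 -> 6 (same)
  Node 6: index 3 -> 3 (same)
Nodes that changed position: none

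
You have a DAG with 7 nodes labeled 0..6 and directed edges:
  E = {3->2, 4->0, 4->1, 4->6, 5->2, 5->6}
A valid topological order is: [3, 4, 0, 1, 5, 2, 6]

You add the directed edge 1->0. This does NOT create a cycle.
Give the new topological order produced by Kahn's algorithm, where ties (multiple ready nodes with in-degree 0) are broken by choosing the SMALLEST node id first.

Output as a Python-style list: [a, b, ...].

Old toposort: [3, 4, 0, 1, 5, 2, 6]
Added edge: 1->0
Position of 1 (3) > position of 0 (2). Must reorder: 1 must now come before 0.
Run Kahn's algorithm (break ties by smallest node id):
  initial in-degrees: [2, 1, 2, 0, 0, 0, 2]
  ready (indeg=0): [3, 4, 5]
  pop 3: indeg[2]->1 | ready=[4, 5] | order so far=[3]
  pop 4: indeg[0]->1; indeg[1]->0; indeg[6]->1 | ready=[1, 5] | order so far=[3, 4]
  pop 1: indeg[0]->0 | ready=[0, 5] | order so far=[3, 4, 1]
  pop 0: no out-edges | ready=[5] | order so far=[3, 4, 1, 0]
  pop 5: indeg[2]->0; indeg[6]->0 | ready=[2, 6] | order so far=[3, 4, 1, 0, 5]
  pop 2: no out-edges | ready=[6] | order so far=[3, 4, 1, 0, 5, 2]
  pop 6: no out-edges | ready=[] | order so far=[3, 4, 1, 0, 5, 2, 6]
  Result: [3, 4, 1, 0, 5, 2, 6]

Answer: [3, 4, 1, 0, 5, 2, 6]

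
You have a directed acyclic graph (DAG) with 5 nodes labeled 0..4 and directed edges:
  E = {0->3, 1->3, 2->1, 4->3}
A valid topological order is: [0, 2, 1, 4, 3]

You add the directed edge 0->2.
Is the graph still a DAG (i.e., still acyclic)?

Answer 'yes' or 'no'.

Answer: yes

Derivation:
Given toposort: [0, 2, 1, 4, 3]
Position of 0: index 0; position of 2: index 1
New edge 0->2: forward
Forward edge: respects the existing order. Still a DAG, same toposort still valid.
Still a DAG? yes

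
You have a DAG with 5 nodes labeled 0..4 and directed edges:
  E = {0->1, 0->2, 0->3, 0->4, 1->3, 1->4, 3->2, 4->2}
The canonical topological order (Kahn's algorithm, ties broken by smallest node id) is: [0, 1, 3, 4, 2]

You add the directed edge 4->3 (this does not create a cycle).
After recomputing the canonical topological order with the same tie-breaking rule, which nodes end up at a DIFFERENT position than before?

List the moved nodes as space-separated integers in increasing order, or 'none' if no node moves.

Old toposort: [0, 1, 3, 4, 2]
Added edge 4->3
Recompute Kahn (smallest-id tiebreak):
  initial in-degrees: [0, 1, 3, 3, 2]
  ready (indeg=0): [0]
  pop 0: indeg[1]->0; indeg[2]->2; indeg[3]->2; indeg[4]->1 | ready=[1] | order so far=[0]
  pop 1: indeg[3]->1; indeg[4]->0 | ready=[4] | order so far=[0, 1]
  pop 4: indeg[2]->1; indeg[3]->0 | ready=[3] | order so far=[0, 1, 4]
  pop 3: indeg[2]->0 | ready=[2] | order so far=[0, 1, 4, 3]
  pop 2: no out-edges | ready=[] | order so far=[0, 1, 4, 3, 2]
New canonical toposort: [0, 1, 4, 3, 2]
Compare positions:
  Node 0: index 0 -> 0 (same)
  Node 1: index 1 -> 1 (same)
  Node 2: index 4 -> 4 (same)
  Node 3: index 2 -> 3 (moved)
  Node 4: index 3 -> 2 (moved)
Nodes that changed position: 3 4

Answer: 3 4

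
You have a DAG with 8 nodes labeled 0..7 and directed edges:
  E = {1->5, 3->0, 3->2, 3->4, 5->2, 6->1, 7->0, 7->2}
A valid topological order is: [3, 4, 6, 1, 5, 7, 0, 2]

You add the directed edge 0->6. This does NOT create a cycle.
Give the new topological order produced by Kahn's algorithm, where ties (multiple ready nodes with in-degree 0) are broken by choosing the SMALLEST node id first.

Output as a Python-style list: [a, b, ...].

Answer: [3, 4, 7, 0, 6, 1, 5, 2]

Derivation:
Old toposort: [3, 4, 6, 1, 5, 7, 0, 2]
Added edge: 0->6
Position of 0 (6) > position of 6 (2). Must reorder: 0 must now come before 6.
Run Kahn's algorithm (break ties by smallest node id):
  initial in-degrees: [2, 1, 3, 0, 1, 1, 1, 0]
  ready (indeg=0): [3, 7]
  pop 3: indeg[0]->1; indeg[2]->2; indeg[4]->0 | ready=[4, 7] | order so far=[3]
  pop 4: no out-edges | ready=[7] | order so far=[3, 4]
  pop 7: indeg[0]->0; indeg[2]->1 | ready=[0] | order so far=[3, 4, 7]
  pop 0: indeg[6]->0 | ready=[6] | order so far=[3, 4, 7, 0]
  pop 6: indeg[1]->0 | ready=[1] | order so far=[3, 4, 7, 0, 6]
  pop 1: indeg[5]->0 | ready=[5] | order so far=[3, 4, 7, 0, 6, 1]
  pop 5: indeg[2]->0 | ready=[2] | order so far=[3, 4, 7, 0, 6, 1, 5]
  pop 2: no out-edges | ready=[] | order so far=[3, 4, 7, 0, 6, 1, 5, 2]
  Result: [3, 4, 7, 0, 6, 1, 5, 2]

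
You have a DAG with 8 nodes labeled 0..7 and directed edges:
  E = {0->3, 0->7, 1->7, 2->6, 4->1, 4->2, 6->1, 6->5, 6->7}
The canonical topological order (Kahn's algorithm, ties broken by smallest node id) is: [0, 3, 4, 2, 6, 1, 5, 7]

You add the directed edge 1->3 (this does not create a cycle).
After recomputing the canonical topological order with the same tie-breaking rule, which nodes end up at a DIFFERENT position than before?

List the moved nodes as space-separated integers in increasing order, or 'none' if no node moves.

Old toposort: [0, 3, 4, 2, 6, 1, 5, 7]
Added edge 1->3
Recompute Kahn (smallest-id tiebreak):
  initial in-degrees: [0, 2, 1, 2, 0, 1, 1, 3]
  ready (indeg=0): [0, 4]
  pop 0: indeg[3]->1; indeg[7]->2 | ready=[4] | order so far=[0]
  pop 4: indeg[1]->1; indeg[2]->0 | ready=[2] | order so far=[0, 4]
  pop 2: indeg[6]->0 | ready=[6] | order so far=[0, 4, 2]
  pop 6: indeg[1]->0; indeg[5]->0; indeg[7]->1 | ready=[1, 5] | order so far=[0, 4, 2, 6]
  pop 1: indeg[3]->0; indeg[7]->0 | ready=[3, 5, 7] | order so far=[0, 4, 2, 6, 1]
  pop 3: no out-edges | ready=[5, 7] | order so far=[0, 4, 2, 6, 1, 3]
  pop 5: no out-edges | ready=[7] | order so far=[0, 4, 2, 6, 1, 3, 5]
  pop 7: no out-edges | ready=[] | order so far=[0, 4, 2, 6, 1, 3, 5, 7]
New canonical toposort: [0, 4, 2, 6, 1, 3, 5, 7]
Compare positions:
  Node 0: index 0 -> 0 (same)
  Node 1: index 5 -> 4 (moved)
  Node 2: index 3 -> 2 (moved)
  Node 3: index 1 -> 5 (moved)
  Node 4: index 2 -> 1 (moved)
  Node 5: index 6 -> 6 (same)
  Node 6: index 4 -> 3 (moved)
  Node 7: index 7 -> 7 (same)
Nodes that changed position: 1 2 3 4 6

Answer: 1 2 3 4 6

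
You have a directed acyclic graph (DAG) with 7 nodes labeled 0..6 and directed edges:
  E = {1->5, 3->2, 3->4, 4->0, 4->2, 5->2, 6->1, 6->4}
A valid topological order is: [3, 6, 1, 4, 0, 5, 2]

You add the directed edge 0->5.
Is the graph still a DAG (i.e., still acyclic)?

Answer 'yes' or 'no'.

Answer: yes

Derivation:
Given toposort: [3, 6, 1, 4, 0, 5, 2]
Position of 0: index 4; position of 5: index 5
New edge 0->5: forward
Forward edge: respects the existing order. Still a DAG, same toposort still valid.
Still a DAG? yes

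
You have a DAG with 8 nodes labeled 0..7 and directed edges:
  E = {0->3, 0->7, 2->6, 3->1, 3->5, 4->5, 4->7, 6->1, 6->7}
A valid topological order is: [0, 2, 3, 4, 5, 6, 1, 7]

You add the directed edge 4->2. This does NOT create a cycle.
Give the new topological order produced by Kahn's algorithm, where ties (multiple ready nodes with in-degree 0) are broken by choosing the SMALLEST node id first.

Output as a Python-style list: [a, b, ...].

Old toposort: [0, 2, 3, 4, 5, 6, 1, 7]
Added edge: 4->2
Position of 4 (3) > position of 2 (1). Must reorder: 4 must now come before 2.
Run Kahn's algorithm (break ties by smallest node id):
  initial in-degrees: [0, 2, 1, 1, 0, 2, 1, 3]
  ready (indeg=0): [0, 4]
  pop 0: indeg[3]->0; indeg[7]->2 | ready=[3, 4] | order so far=[0]
  pop 3: indeg[1]->1; indeg[5]->1 | ready=[4] | order so far=[0, 3]
  pop 4: indeg[2]->0; indeg[5]->0; indeg[7]->1 | ready=[2, 5] | order so far=[0, 3, 4]
  pop 2: indeg[6]->0 | ready=[5, 6] | order so far=[0, 3, 4, 2]
  pop 5: no out-edges | ready=[6] | order so far=[0, 3, 4, 2, 5]
  pop 6: indeg[1]->0; indeg[7]->0 | ready=[1, 7] | order so far=[0, 3, 4, 2, 5, 6]
  pop 1: no out-edges | ready=[7] | order so far=[0, 3, 4, 2, 5, 6, 1]
  pop 7: no out-edges | ready=[] | order so far=[0, 3, 4, 2, 5, 6, 1, 7]
  Result: [0, 3, 4, 2, 5, 6, 1, 7]

Answer: [0, 3, 4, 2, 5, 6, 1, 7]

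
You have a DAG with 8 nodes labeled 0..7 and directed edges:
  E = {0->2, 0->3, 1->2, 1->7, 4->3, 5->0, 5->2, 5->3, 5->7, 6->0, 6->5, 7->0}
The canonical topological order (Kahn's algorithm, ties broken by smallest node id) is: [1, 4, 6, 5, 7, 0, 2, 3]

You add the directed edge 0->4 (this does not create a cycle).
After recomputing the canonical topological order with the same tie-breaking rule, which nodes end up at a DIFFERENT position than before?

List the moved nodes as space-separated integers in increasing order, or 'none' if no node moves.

Answer: 0 2 4 5 6 7

Derivation:
Old toposort: [1, 4, 6, 5, 7, 0, 2, 3]
Added edge 0->4
Recompute Kahn (smallest-id tiebreak):
  initial in-degrees: [3, 0, 3, 3, 1, 1, 0, 2]
  ready (indeg=0): [1, 6]
  pop 1: indeg[2]->2; indeg[7]->1 | ready=[6] | order so far=[1]
  pop 6: indeg[0]->2; indeg[5]->0 | ready=[5] | order so far=[1, 6]
  pop 5: indeg[0]->1; indeg[2]->1; indeg[3]->2; indeg[7]->0 | ready=[7] | order so far=[1, 6, 5]
  pop 7: indeg[0]->0 | ready=[0] | order so far=[1, 6, 5, 7]
  pop 0: indeg[2]->0; indeg[3]->1; indeg[4]->0 | ready=[2, 4] | order so far=[1, 6, 5, 7, 0]
  pop 2: no out-edges | ready=[4] | order so far=[1, 6, 5, 7, 0, 2]
  pop 4: indeg[3]->0 | ready=[3] | order so far=[1, 6, 5, 7, 0, 2, 4]
  pop 3: no out-edges | ready=[] | order so far=[1, 6, 5, 7, 0, 2, 4, 3]
New canonical toposort: [1, 6, 5, 7, 0, 2, 4, 3]
Compare positions:
  Node 0: index 5 -> 4 (moved)
  Node 1: index 0 -> 0 (same)
  Node 2: index 6 -> 5 (moved)
  Node 3: index 7 -> 7 (same)
  Node 4: index 1 -> 6 (moved)
  Node 5: index 3 -> 2 (moved)
  Node 6: index 2 -> 1 (moved)
  Node 7: index 4 -> 3 (moved)
Nodes that changed position: 0 2 4 5 6 7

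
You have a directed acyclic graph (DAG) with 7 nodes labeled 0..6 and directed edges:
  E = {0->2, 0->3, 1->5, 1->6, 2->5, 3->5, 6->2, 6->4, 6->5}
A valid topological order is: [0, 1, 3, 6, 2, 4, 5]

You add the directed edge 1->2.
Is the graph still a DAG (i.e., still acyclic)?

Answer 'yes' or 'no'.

Given toposort: [0, 1, 3, 6, 2, 4, 5]
Position of 1: index 1; position of 2: index 4
New edge 1->2: forward
Forward edge: respects the existing order. Still a DAG, same toposort still valid.
Still a DAG? yes

Answer: yes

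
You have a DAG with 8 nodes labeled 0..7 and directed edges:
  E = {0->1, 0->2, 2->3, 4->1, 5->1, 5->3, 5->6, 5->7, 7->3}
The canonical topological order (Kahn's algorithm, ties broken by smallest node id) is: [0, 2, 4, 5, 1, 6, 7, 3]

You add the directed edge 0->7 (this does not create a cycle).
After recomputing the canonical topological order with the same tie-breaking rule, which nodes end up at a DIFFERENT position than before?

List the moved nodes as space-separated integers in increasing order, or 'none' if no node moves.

Old toposort: [0, 2, 4, 5, 1, 6, 7, 3]
Added edge 0->7
Recompute Kahn (smallest-id tiebreak):
  initial in-degrees: [0, 3, 1, 3, 0, 0, 1, 2]
  ready (indeg=0): [0, 4, 5]
  pop 0: indeg[1]->2; indeg[2]->0; indeg[7]->1 | ready=[2, 4, 5] | order so far=[0]
  pop 2: indeg[3]->2 | ready=[4, 5] | order so far=[0, 2]
  pop 4: indeg[1]->1 | ready=[5] | order so far=[0, 2, 4]
  pop 5: indeg[1]->0; indeg[3]->1; indeg[6]->0; indeg[7]->0 | ready=[1, 6, 7] | order so far=[0, 2, 4, 5]
  pop 1: no out-edges | ready=[6, 7] | order so far=[0, 2, 4, 5, 1]
  pop 6: no out-edges | ready=[7] | order so far=[0, 2, 4, 5, 1, 6]
  pop 7: indeg[3]->0 | ready=[3] | order so far=[0, 2, 4, 5, 1, 6, 7]
  pop 3: no out-edges | ready=[] | order so far=[0, 2, 4, 5, 1, 6, 7, 3]
New canonical toposort: [0, 2, 4, 5, 1, 6, 7, 3]
Compare positions:
  Node 0: index 0 -> 0 (same)
  Node 1: index 4 -> 4 (same)
  Node 2: index 1 -> 1 (same)
  Node 3: index 7 -> 7 (same)
  Node 4: index 2 -> 2 (same)
  Node 5: index 3 -> 3 (same)
  Node 6: index 5 -> 5 (same)
  Node 7: index 6 -> 6 (same)
Nodes that changed position: none

Answer: none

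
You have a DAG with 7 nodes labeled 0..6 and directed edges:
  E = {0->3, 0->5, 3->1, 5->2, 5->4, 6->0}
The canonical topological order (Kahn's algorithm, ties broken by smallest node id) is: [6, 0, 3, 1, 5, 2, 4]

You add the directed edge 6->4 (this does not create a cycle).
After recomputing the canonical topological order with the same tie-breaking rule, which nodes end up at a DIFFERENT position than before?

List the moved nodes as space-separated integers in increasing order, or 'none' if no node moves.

Answer: none

Derivation:
Old toposort: [6, 0, 3, 1, 5, 2, 4]
Added edge 6->4
Recompute Kahn (smallest-id tiebreak):
  initial in-degrees: [1, 1, 1, 1, 2, 1, 0]
  ready (indeg=0): [6]
  pop 6: indeg[0]->0; indeg[4]->1 | ready=[0] | order so far=[6]
  pop 0: indeg[3]->0; indeg[5]->0 | ready=[3, 5] | order so far=[6, 0]
  pop 3: indeg[1]->0 | ready=[1, 5] | order so far=[6, 0, 3]
  pop 1: no out-edges | ready=[5] | order so far=[6, 0, 3, 1]
  pop 5: indeg[2]->0; indeg[4]->0 | ready=[2, 4] | order so far=[6, 0, 3, 1, 5]
  pop 2: no out-edges | ready=[4] | order so far=[6, 0, 3, 1, 5, 2]
  pop 4: no out-edges | ready=[] | order so far=[6, 0, 3, 1, 5, 2, 4]
New canonical toposort: [6, 0, 3, 1, 5, 2, 4]
Compare positions:
  Node 0: index 1 -> 1 (same)
  Node 1: index 3 -> 3 (same)
  Node 2: index 5 -> 5 (same)
  Node 3: index 2 -> 2 (same)
  Node 4: index 6 -> 6 (same)
  Node 5: index 4 -> 4 (same)
  Node 6: index 0 -> 0 (same)
Nodes that changed position: none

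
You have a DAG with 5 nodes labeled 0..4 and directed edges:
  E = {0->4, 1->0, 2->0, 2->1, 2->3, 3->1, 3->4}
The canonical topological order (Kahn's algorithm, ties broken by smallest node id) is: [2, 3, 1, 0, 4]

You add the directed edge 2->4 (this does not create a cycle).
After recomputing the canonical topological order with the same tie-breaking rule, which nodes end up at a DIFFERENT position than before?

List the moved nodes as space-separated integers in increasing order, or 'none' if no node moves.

Answer: none

Derivation:
Old toposort: [2, 3, 1, 0, 4]
Added edge 2->4
Recompute Kahn (smallest-id tiebreak):
  initial in-degrees: [2, 2, 0, 1, 3]
  ready (indeg=0): [2]
  pop 2: indeg[0]->1; indeg[1]->1; indeg[3]->0; indeg[4]->2 | ready=[3] | order so far=[2]
  pop 3: indeg[1]->0; indeg[4]->1 | ready=[1] | order so far=[2, 3]
  pop 1: indeg[0]->0 | ready=[0] | order so far=[2, 3, 1]
  pop 0: indeg[4]->0 | ready=[4] | order so far=[2, 3, 1, 0]
  pop 4: no out-edges | ready=[] | order so far=[2, 3, 1, 0, 4]
New canonical toposort: [2, 3, 1, 0, 4]
Compare positions:
  Node 0: index 3 -> 3 (same)
  Node 1: index 2 -> 2 (same)
  Node 2: index 0 -> 0 (same)
  Node 3: index 1 -> 1 (same)
  Node 4: index 4 -> 4 (same)
Nodes that changed position: none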